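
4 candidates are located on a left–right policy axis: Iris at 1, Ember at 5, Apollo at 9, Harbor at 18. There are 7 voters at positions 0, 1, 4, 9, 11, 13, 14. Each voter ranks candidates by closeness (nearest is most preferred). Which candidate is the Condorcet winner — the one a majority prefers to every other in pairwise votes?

With single-peaked preferences on a line, the Condorcet winner is the candidate closest to the median voter.
The median voter (position 9) is closest to Apollo at 9.
Check: Apollo vs Harbor — voters closer to Apollo: 6 of 7.

Apollo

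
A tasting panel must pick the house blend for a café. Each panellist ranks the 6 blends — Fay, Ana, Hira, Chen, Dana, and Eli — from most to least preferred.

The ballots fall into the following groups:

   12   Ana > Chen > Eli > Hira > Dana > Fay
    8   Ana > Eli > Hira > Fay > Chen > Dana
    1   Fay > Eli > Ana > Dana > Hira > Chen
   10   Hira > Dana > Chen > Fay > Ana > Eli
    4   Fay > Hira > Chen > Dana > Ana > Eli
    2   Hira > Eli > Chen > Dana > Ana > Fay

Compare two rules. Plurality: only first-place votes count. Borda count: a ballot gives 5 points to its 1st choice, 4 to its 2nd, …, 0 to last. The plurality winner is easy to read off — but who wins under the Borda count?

Plurality first-place counts: Fay 5, Ana 20, Hira 12, Chen 0, Dana 0, Eli 0 → Ana.
Borda totals: Fay 61, Ana 119, Hira 125, Chen 104, Dana 66, Eli 80 → Hira.

Hira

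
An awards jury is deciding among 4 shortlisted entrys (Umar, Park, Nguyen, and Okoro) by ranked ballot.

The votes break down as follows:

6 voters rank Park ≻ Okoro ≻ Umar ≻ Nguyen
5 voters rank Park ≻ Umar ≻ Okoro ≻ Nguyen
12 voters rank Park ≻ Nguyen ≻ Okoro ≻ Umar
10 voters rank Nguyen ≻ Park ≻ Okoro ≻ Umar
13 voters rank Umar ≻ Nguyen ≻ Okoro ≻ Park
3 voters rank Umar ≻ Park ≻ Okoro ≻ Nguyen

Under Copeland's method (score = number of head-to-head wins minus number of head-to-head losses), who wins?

Pairwise results:
  Umar vs Park: Park wins 33–16.
  Umar vs Nguyen: Umar wins 27–22.
  Umar vs Okoro: Okoro wins 28–21.
  Park vs Nguyen: Park wins 26–23.
  Park vs Okoro: Park wins 36–13.
  Nguyen vs Okoro: Nguyen wins 35–14.
Copeland scores (wins − losses):
  Umar: 1 − 2 = -1
  Park: 3 − 0 = 3
  Nguyen: 1 − 2 = -1
  Okoro: 1 − 2 = -1
Park has the best Copeland score.

Park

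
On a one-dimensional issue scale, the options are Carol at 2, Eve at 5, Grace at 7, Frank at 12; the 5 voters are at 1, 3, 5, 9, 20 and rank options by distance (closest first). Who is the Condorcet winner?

Eve

With single-peaked preferences on a line, the Condorcet winner is the candidate closest to the median voter.
The median voter (position 5) is closest to Eve at 5.
Check: Eve vs Grace — voters closer to Eve: 3 of 5.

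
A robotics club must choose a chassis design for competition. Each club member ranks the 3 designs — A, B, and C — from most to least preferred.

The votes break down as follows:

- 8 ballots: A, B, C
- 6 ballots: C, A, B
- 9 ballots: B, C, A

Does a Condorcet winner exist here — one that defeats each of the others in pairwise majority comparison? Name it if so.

Head-to-head results (23 voters total):
A vs B: A wins 14–9.
A vs C: C wins 15–8.
B vs C: B wins 17–6.
No candidate beats all others: A beats B beats C beats A, a majority cycle.

None — there is no Condorcet winner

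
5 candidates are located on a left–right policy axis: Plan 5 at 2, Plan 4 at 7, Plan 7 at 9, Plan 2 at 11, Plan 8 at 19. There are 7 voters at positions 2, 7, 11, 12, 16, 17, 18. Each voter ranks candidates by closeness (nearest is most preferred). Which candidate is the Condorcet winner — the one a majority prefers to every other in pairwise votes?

With single-peaked preferences on a line, the Condorcet winner is the candidate closest to the median voter.
The median voter (position 12) is closest to Plan 2 at 11.
Check: Plan 2 vs Plan 8 — voters closer to Plan 2: 4 of 7.

Plan 2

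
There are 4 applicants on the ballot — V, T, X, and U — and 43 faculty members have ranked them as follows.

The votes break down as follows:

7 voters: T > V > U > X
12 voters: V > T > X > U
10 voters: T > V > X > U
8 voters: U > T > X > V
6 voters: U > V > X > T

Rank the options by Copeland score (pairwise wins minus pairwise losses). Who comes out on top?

Pairwise results:
  V vs T: T wins 25–18.
  V vs X: V wins 35–8.
  V vs U: V wins 29–14.
  T vs X: T wins 37–6.
  T vs U: T wins 29–14.
  X vs U: X wins 22–21.
Copeland scores (wins − losses):
  V: 2 − 1 = 1
  T: 3 − 0 = 3
  X: 1 − 2 = -1
  U: 0 − 3 = -3
T has the best Copeland score.

T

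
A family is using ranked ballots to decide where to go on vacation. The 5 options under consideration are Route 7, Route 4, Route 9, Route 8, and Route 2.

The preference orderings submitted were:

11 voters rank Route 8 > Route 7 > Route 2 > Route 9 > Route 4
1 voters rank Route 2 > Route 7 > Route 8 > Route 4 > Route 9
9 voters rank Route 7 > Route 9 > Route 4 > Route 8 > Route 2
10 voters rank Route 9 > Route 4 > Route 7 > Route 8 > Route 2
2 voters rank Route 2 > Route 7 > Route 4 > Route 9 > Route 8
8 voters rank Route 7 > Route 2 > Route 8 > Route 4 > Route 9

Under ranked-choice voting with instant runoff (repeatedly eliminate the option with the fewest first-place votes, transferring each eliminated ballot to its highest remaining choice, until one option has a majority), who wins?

Round 1: Route 7 17, Route 8 11, Route 9 10, Route 2 3, Route 4 0. Route 4 has the fewest and is eliminated.
Round 2: Route 7 17, Route 8 11, Route 9 10, Route 2 3. Route 2 has the fewest and is eliminated.
Round 3: Route 7 20, Route 8 11, Route 9 10. Route 9 has the fewest and is eliminated.
Round 4: Route 7 30, Route 8 11. Route 7 has a majority.

Route 7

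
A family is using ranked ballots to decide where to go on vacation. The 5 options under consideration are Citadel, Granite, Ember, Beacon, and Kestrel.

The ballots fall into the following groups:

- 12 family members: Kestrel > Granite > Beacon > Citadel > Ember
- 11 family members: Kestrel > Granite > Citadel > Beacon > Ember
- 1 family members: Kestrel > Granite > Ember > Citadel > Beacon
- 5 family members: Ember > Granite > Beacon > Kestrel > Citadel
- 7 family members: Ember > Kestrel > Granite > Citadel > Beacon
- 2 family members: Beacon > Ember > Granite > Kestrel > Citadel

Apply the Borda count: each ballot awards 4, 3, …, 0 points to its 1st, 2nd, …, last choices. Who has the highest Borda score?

Borda scores:
  Citadel: 12·1 + 11·2 + 1 + 5·0 + 7·1 + 2·0 = 42
  Granite: 12·3 + 11·3 + 3 + 5·3 + 7·2 + 2·2 = 105
  Ember: 12·0 + 11·0 + 2 + 5·4 + 7·4 + 2·3 = 56
  Beacon: 12·2 + 11·1 + 0 + 5·2 + 7·0 + 2·4 = 53
  Kestrel: 12·4 + 11·4 + 4 + 5·1 + 7·3 + 2·1 = 124
Kestrel has the highest total.

Kestrel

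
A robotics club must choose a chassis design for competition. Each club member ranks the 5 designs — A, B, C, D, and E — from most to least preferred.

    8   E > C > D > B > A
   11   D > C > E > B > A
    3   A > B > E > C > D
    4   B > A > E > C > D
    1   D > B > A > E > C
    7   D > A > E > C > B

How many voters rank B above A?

24

Ballots ranking B above A: 8+11+4+1 = 24.
Ballots ranking A above B: 3+7 = 10.
So 24 of 34 voters prefer B to A.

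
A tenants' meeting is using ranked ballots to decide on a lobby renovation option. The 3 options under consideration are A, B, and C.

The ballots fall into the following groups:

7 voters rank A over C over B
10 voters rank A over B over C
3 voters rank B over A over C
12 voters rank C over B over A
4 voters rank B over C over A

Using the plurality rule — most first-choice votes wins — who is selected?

First-place vote totals:
  A: 17
  B: 7
  C: 12
A has the most first-place votes.

A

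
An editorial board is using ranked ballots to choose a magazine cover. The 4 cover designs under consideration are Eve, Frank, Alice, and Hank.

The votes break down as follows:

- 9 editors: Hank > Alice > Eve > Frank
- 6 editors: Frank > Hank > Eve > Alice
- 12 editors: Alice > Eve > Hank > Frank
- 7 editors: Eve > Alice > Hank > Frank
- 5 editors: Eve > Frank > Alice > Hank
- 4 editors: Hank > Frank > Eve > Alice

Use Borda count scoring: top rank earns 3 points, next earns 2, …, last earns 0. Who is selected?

Eve

Borda scores:
  Eve: 9·1 + 6·1 + 12·2 + 7·3 + 5·3 + 4·1 = 79
  Frank: 9·0 + 6·3 + 12·0 + 7·0 + 5·2 + 4·2 = 36
  Alice: 9·2 + 6·0 + 12·3 + 7·2 + 5·1 + 4·0 = 73
  Hank: 9·3 + 6·2 + 12·1 + 7·1 + 5·0 + 4·3 = 70
Eve has the highest total.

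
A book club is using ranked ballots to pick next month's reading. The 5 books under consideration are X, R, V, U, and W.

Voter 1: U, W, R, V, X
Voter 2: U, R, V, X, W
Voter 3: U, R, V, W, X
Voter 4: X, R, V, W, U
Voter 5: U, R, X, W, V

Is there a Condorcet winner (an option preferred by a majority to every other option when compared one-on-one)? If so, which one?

Head-to-head results (5 voters total):
X vs R: R wins 4–1.
X vs V: V wins 3–2.
X vs U: U wins 4–1.
X vs W: X wins 3–2.
R vs V: R wins 5–0.
R vs U: U wins 4–1.
R vs W: R wins 4–1.
V vs U: U wins 4–1.
V vs W: V wins 3–2.
U vs W: U wins 4–1.
U beats each rival — X (4–1), R (4–1), V (4–1), W (4–1) — so U is the Condorcet winner.

U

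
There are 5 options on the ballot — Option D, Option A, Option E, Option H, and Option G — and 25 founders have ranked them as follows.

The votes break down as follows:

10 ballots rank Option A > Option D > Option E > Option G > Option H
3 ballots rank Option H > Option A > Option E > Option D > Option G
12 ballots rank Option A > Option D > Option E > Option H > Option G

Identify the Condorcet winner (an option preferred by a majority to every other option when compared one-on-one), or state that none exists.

Head-to-head results (25 voters total):
Option D vs Option A: Option A wins 25–0.
Option D vs Option E: Option D wins 22–3.
Option D vs Option H: Option D wins 22–3.
Option D vs Option G: Option D wins 25–0.
Option A vs Option E: Option A wins 25–0.
Option A vs Option H: Option A wins 22–3.
Option A vs Option G: Option A wins 25–0.
Option E vs Option H: Option E wins 22–3.
Option E vs Option G: Option E wins 25–0.
Option H vs Option G: Option H wins 15–10.
Option A beats each rival — Option D (25–0), Option E (25–0), Option H (22–3), Option G (25–0) — so Option A is the Condorcet winner.

Option A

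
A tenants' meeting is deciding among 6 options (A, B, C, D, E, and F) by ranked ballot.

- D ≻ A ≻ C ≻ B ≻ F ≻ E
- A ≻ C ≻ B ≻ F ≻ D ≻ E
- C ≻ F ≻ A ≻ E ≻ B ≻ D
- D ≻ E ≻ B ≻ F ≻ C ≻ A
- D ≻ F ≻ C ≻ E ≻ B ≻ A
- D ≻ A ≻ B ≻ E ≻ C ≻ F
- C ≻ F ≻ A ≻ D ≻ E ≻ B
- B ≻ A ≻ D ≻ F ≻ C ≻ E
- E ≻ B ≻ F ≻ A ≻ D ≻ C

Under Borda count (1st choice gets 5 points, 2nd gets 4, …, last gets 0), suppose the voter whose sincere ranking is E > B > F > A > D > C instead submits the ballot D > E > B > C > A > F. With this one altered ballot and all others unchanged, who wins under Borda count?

Borda totals with the altered ballot: A 24, B 21, C 25, D 31, E 15, F 19.
The winner is unchanged: still D.

D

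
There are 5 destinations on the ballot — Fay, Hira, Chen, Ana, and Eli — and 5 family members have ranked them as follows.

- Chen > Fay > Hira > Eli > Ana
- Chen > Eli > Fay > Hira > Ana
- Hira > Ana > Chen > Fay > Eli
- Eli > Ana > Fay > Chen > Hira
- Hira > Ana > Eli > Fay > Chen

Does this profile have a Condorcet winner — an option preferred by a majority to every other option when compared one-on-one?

Head-to-head results (5 voters total):
Fay vs Hira: Fay wins 3–2.
Fay vs Chen: Chen wins 3–2.
Fay vs Ana: Ana wins 3–2.
Fay vs Eli: Eli wins 3–2.
Hira vs Chen: Chen wins 3–2.
Hira vs Ana: Hira wins 4–1.
Hira vs Eli: Hira wins 3–2.
Chen vs Ana: Ana wins 3–2.
Chen vs Eli: Chen wins 3–2.
Ana vs Eli: Eli wins 3–2.
No candidate beats all others: Fay beats Hira beats Ana beats Fay, a majority cycle.

No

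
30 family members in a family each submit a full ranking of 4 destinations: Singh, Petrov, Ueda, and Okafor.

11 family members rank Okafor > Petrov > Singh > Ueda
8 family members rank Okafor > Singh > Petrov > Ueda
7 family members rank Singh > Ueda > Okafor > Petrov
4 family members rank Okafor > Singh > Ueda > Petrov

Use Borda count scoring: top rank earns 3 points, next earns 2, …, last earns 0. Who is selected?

Borda scores:
  Singh: 11·1 + 8·2 + 7·3 + 4·2 = 56
  Petrov: 11·2 + 8·1 + 7·0 + 4·0 = 30
  Ueda: 11·0 + 8·0 + 7·2 + 4·1 = 18
  Okafor: 11·3 + 8·3 + 7·1 + 4·3 = 76
Okafor has the highest total.

Okafor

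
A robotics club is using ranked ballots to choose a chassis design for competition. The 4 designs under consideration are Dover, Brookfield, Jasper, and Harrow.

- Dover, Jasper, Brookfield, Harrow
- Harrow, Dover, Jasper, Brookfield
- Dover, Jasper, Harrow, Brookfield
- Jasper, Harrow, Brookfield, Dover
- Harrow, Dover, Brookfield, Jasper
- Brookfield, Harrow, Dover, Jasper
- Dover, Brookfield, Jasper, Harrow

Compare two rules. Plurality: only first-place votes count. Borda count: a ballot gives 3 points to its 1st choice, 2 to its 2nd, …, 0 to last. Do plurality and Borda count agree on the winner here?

Yes

Plurality first-place counts: Dover 3, Brookfield 1, Jasper 1, Harrow 2 → Dover.
Borda totals: Dover 14, Brookfield 8, Jasper 9, Harrow 11 → Dover.
The two rules agree on Dover.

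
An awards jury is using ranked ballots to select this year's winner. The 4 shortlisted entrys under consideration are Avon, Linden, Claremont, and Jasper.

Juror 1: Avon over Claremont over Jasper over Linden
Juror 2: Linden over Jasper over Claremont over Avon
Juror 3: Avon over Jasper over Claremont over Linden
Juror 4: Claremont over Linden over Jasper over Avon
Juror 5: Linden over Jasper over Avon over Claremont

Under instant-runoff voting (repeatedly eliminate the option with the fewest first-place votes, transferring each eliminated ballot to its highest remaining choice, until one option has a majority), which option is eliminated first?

Round 1: Avon 2, Linden 2, Claremont 1, Jasper 0. Jasper has the fewest and is eliminated.
Round 2: Avon 2, Linden 2, Claremont 1. Claremont has the fewest and is eliminated.
Round 3: Linden 3, Avon 2. Linden has a majority.

Jasper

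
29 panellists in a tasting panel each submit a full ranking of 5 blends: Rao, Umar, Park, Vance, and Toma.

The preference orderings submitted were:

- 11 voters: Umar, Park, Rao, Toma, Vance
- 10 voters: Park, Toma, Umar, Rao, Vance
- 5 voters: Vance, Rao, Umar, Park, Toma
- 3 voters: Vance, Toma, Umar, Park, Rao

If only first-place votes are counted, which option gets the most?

Umar

First-place vote totals:
  Rao: 0
  Umar: 11
  Park: 10
  Vance: 8
  Toma: 0
Umar has the most first-place votes.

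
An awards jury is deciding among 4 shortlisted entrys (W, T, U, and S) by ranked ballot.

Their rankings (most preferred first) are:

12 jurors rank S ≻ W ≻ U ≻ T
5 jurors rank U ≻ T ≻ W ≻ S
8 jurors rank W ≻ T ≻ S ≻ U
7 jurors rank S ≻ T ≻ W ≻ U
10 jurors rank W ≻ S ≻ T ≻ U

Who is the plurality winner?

S

First-place vote totals:
  W: 18
  T: 0
  U: 5
  S: 19
S has the most first-place votes.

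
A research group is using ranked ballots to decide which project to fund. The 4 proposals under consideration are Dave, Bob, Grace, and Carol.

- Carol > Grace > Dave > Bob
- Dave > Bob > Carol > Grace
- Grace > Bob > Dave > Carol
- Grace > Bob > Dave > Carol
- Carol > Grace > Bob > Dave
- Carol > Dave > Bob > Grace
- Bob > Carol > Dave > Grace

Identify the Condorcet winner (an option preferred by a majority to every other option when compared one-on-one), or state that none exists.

Head-to-head results (7 voters total):
Dave vs Bob: Bob wins 4–3.
Dave vs Grace: Grace wins 4–3.
Dave vs Carol: Carol wins 4–3.
Bob vs Grace: Grace wins 4–3.
Bob vs Carol: Bob wins 4–3.
Grace vs Carol: Carol wins 5–2.
No candidate beats all others: Bob beats Carol beats Grace beats Bob, a majority cycle.

No Condorcet winner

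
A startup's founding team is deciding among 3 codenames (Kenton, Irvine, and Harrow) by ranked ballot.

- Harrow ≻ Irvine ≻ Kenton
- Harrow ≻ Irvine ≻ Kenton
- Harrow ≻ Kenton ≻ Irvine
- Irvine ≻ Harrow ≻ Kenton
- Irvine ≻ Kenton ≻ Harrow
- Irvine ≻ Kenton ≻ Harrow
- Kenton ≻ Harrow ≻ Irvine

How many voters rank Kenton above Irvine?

Ballots ranking Kenton above Irvine: 2.
Ballots ranking Irvine above Kenton: 5.
So 2 of 7 voters prefer Kenton to Irvine.

2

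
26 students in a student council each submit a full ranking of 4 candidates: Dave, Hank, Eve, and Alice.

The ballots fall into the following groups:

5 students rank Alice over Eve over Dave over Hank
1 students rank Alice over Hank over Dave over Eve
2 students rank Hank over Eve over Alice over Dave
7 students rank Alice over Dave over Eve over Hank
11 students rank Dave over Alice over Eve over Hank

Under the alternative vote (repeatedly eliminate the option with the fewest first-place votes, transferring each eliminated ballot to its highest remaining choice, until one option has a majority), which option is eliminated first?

Eve

Round 1: Alice 13, Dave 11, Hank 2, Eve 0. Eve has the fewest and is eliminated.
Round 2: Alice 13, Dave 11, Hank 2. Hank has the fewest and is eliminated.
Round 3: Alice 15, Dave 11. Alice has a majority.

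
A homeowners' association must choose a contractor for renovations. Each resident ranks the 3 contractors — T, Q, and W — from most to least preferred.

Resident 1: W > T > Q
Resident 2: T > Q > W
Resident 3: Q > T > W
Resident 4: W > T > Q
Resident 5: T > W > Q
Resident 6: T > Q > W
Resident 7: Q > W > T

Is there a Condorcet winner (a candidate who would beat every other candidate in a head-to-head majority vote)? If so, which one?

Head-to-head results (7 voters total):
T vs Q: T wins 5–2.
T vs W: T wins 4–3.
Q vs W: Q wins 4–3.
T beats each rival — Q (5–2), W (4–3) — so T is the Condorcet winner.

T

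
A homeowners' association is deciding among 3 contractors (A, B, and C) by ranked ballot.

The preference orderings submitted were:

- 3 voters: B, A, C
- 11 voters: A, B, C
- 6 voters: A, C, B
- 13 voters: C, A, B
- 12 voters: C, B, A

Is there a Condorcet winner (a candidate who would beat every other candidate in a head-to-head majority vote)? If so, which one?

Head-to-head results (45 voters total):
A vs B: A wins 30–15.
A vs C: C wins 25–20.
B vs C: C wins 31–14.
C beats each rival — A (25–20), B (31–14) — so C is the Condorcet winner.

C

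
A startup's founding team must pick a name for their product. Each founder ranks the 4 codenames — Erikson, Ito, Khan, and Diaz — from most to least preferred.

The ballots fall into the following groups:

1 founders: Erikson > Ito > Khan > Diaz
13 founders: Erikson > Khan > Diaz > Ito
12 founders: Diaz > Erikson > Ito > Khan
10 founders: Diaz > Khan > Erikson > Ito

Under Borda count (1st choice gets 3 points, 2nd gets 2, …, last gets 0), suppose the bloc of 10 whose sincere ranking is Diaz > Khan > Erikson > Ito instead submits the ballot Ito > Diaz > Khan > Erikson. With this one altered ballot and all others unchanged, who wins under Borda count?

Borda totals with the altered ballot: Erikson 66, Ito 44, Khan 37, Diaz 69.
The winner is unchanged: still Diaz.

Diaz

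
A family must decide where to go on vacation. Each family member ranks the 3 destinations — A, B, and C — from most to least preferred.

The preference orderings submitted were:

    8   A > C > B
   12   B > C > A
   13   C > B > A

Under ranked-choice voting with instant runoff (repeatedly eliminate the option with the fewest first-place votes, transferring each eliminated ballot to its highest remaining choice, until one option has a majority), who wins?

Round 1: C 13, B 12, A 8. A has the fewest and is eliminated.
Round 2: C 21, B 12. C has a majority.

C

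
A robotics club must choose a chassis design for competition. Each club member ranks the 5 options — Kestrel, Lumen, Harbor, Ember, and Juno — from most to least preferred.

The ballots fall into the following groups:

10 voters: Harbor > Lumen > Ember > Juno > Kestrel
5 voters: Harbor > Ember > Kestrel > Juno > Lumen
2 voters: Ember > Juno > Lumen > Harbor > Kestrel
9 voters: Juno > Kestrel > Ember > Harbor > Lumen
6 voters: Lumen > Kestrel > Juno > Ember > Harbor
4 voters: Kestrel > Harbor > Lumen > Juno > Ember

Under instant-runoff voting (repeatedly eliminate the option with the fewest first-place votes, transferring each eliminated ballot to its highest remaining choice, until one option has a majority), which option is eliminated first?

Round 1: Harbor 15, Juno 9, Lumen 6, Kestrel 4, Ember 2. Ember has the fewest and is eliminated.
Round 2: Harbor 15, Juno 11, Lumen 6, Kestrel 4. Kestrel has the fewest and is eliminated.
Round 3: Harbor 19, Juno 11, Lumen 6. Harbor has a majority.

Ember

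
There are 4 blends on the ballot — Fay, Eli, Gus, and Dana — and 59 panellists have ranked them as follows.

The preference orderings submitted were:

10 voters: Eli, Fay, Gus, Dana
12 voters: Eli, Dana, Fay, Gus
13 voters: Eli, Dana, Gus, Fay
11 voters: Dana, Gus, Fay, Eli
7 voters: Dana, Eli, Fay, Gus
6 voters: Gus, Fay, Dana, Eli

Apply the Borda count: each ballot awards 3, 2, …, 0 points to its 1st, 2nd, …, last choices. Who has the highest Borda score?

Borda scores:
  Fay: 10·2 + 12·1 + 13·0 + 11·1 + 7·1 + 6·2 = 62
  Eli: 10·3 + 12·3 + 13·3 + 11·0 + 7·2 + 6·0 = 119
  Gus: 10·1 + 12·0 + 13·1 + 11·2 + 7·0 + 6·3 = 63
  Dana: 10·0 + 12·2 + 13·2 + 11·3 + 7·3 + 6·1 = 110
Eli has the highest total.

Eli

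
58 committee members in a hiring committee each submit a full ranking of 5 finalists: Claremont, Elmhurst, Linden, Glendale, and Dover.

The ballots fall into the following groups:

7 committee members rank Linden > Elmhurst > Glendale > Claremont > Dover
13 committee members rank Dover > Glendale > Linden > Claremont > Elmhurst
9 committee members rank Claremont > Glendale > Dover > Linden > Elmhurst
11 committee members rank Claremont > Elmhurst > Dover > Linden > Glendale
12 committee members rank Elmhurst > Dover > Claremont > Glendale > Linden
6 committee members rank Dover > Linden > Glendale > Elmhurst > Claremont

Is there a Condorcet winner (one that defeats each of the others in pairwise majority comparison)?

No

Head-to-head results (58 voters total):
Claremont vs Elmhurst: Claremont wins 33–25.
Claremont vs Linden: Claremont wins 32–26.
Claremont vs Glendale: Claremont wins 32–26.
Claremont vs Dover: Dover wins 31–27.
Elmhurst vs Linden: Linden wins 35–23.
Elmhurst vs Glendale: Elmhurst wins 30–28.
Elmhurst vs Dover: Elmhurst wins 30–28.
Linden vs Glendale: Glendale wins 34–24.
Linden vs Dover: Dover wins 51–7.
Glendale vs Dover: Dover wins 42–16.
No candidate beats all others: Claremont beats Elmhurst beats Dover beats Claremont, a majority cycle.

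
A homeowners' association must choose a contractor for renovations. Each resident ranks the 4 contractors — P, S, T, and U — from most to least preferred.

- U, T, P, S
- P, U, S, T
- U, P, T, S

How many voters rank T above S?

2

Ballots ranking T above S: 2.
Ballots ranking S above T: 1.
So 2 of 3 voters prefer T to S.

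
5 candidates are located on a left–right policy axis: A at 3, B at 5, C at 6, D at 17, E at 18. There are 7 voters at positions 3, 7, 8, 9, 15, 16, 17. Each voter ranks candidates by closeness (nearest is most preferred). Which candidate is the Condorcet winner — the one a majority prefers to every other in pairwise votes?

With single-peaked preferences on a line, the Condorcet winner is the candidate closest to the median voter.
The median voter (position 9) is closest to C at 6.
Check: C vs A — voters closer to C: 6 of 7.

C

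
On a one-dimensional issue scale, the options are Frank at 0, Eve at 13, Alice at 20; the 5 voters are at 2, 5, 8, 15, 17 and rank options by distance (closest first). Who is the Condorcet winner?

With single-peaked preferences on a line, the Condorcet winner is the candidate closest to the median voter.
The median voter (position 8) is closest to Eve at 13.
Check: Eve vs Alice — voters closer to Eve: 4 of 5.

Eve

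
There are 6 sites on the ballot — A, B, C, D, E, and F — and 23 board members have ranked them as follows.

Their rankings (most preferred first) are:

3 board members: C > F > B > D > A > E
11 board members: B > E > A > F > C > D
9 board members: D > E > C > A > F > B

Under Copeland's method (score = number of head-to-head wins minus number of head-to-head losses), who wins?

C

Pairwise results:
  A vs B: B wins 14–9.
  A vs C: C wins 12–11.
  A vs D: D wins 12–11.
  A vs E: E wins 20–3.
  A vs F: A wins 20–3.
  B vs C: C wins 12–11.
  B vs D: B wins 14–9.
  B vs E: B wins 14–9.
  B vs F: F wins 12–11.
  C vs D: C wins 14–9.
  C vs E: E wins 20–3.
  C vs F: C wins 12–11.
  D vs E: D wins 12–11.
  D vs F: F wins 14–9.
  E vs F: E wins 20–3.
Copeland scores (wins − losses):
  A: 1 − 4 = -3
  B: 3 − 2 = 1
  C: 4 − 1 = 3
  D: 2 − 3 = -1
  E: 3 − 2 = 1
  F: 2 − 3 = -1
C has the best Copeland score.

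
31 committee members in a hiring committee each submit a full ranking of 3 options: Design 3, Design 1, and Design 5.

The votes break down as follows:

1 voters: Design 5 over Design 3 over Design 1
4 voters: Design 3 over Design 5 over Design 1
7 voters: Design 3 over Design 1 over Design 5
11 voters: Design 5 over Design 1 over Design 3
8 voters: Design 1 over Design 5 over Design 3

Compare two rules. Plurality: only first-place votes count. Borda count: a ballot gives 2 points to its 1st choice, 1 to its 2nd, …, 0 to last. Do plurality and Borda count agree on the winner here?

Plurality first-place counts: Design 3 11, Design 1 8, Design 5 12 → Design 5.
Borda totals: Design 3 23, Design 1 34, Design 5 36 → Design 5.
The two rules agree on Design 5.

Yes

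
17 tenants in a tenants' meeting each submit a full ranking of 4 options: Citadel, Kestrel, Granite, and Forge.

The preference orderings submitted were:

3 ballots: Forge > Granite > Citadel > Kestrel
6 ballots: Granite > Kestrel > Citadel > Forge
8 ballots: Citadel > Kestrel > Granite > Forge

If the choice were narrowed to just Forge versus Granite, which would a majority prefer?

Ballots ranking Forge above Granite: 3.
Ballots ranking Granite above Forge: 6+8 = 14.
Granite wins the head-to-head, 14–3.

Granite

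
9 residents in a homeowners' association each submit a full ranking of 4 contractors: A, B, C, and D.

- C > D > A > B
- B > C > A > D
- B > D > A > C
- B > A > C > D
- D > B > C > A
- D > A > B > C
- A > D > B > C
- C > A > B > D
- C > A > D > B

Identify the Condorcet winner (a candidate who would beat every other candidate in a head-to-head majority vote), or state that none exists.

Head-to-head results (9 voters total):
A vs B: A wins 5–4.
A vs C: C wins 5–4.
A vs D: A wins 5–4.
B vs C: B wins 6–3.
B vs D: D wins 5–4.
C vs D: C wins 5–4.
No candidate beats all others: A beats B beats C beats A, a majority cycle.

There is no Condorcet winner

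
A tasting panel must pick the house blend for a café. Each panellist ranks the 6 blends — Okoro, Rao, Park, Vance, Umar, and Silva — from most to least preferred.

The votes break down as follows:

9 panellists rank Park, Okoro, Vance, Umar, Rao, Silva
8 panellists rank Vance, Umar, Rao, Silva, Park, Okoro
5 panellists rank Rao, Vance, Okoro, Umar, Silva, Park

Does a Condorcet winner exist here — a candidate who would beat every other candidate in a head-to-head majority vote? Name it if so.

Vance

Head-to-head results (22 voters total):
Okoro vs Rao: Rao wins 13–9.
Okoro vs Park: Park wins 17–5.
Okoro vs Vance: Vance wins 13–9.
Okoro vs Umar: Okoro wins 14–8.
Okoro vs Silva: Okoro wins 14–8.
Rao vs Park: Rao wins 13–9.
Rao vs Vance: Vance wins 17–5.
Rao vs Umar: Umar wins 17–5.
Rao vs Silva: Rao wins 22–0.
Park vs Vance: Vance wins 13–9.
Park vs Umar: Umar wins 13–9.
Park vs Silva: Silva wins 13–9.
Vance vs Umar: Vance wins 22–0.
Vance vs Silva: Vance wins 22–0.
Umar vs Silva: Umar wins 22–0.
Vance beats each rival — Okoro (13–9), Rao (17–5), Park (13–9), Umar (22–0), Silva (22–0) — so Vance is the Condorcet winner.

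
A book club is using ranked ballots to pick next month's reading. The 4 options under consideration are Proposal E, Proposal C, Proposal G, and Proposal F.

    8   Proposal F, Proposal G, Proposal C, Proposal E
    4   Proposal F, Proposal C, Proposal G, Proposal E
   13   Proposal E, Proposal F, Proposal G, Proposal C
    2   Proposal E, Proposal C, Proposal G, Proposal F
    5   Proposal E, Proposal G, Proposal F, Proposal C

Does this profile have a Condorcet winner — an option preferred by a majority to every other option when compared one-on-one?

Yes

Head-to-head results (32 voters total):
Proposal E vs Proposal C: Proposal E wins 20–12.
Proposal E vs Proposal G: Proposal E wins 20–12.
Proposal E vs Proposal F: Proposal E wins 20–12.
Proposal C vs Proposal G: Proposal G wins 26–6.
Proposal C vs Proposal F: Proposal F wins 30–2.
Proposal G vs Proposal F: Proposal F wins 25–7.
Proposal E beats each rival — Proposal C (20–12), Proposal G (20–12), Proposal F (20–12) — so Proposal E is the Condorcet winner.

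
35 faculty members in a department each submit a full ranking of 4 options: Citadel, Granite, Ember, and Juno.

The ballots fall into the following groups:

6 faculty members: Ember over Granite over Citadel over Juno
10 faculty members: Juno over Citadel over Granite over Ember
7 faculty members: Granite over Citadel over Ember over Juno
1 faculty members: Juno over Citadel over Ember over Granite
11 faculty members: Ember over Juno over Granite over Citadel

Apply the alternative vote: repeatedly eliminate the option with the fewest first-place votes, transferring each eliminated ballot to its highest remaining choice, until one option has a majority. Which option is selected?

Round 1: Ember 17, Juno 11, Granite 7, Citadel 0. Citadel has the fewest and is eliminated.
Round 2: Ember 17, Juno 11, Granite 7. Granite has the fewest and is eliminated.
Round 3: Ember 24, Juno 11. Ember has a majority.

Ember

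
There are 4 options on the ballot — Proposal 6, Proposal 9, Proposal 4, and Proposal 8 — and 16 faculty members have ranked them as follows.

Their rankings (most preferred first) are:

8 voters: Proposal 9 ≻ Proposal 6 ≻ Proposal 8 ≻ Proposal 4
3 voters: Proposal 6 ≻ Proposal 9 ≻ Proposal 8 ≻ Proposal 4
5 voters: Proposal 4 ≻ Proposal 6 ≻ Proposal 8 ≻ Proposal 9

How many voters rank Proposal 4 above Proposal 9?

5

Ballots ranking Proposal 4 above Proposal 9: 5.
Ballots ranking Proposal 9 above Proposal 4: 8+3 = 11.
So 5 of 16 voters prefer Proposal 4 to Proposal 9.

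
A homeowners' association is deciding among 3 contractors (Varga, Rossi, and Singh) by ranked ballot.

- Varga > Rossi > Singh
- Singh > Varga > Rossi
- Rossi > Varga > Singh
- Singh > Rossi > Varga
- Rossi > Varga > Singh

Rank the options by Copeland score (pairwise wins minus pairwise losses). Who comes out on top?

Rossi

Pairwise results:
  Varga vs Rossi: Rossi wins 3–2.
  Varga vs Singh: Varga wins 3–2.
  Rossi vs Singh: Rossi wins 3–2.
Copeland scores (wins − losses):
  Varga: 1 − 1 = 0
  Rossi: 2 − 0 = 2
  Singh: 0 − 2 = -2
Rossi has the best Copeland score.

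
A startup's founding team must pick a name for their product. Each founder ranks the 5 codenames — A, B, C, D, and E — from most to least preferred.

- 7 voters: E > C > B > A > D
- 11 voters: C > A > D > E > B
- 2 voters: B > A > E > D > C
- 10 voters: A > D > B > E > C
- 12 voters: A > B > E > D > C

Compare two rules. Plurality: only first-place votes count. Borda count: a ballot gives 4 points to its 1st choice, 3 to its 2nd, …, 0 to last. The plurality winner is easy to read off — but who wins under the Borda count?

Plurality first-place counts: A 22, B 2, C 11, D 0, E 7 → A.
Borda totals: A 134, B 78, C 65, D 66, E 77 → A.

A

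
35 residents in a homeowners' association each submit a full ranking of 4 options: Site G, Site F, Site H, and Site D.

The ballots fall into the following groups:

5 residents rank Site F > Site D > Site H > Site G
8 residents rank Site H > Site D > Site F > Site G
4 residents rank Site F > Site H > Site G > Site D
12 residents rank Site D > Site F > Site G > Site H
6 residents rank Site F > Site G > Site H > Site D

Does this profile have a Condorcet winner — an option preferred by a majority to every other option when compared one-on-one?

Head-to-head results (35 voters total):
Site G vs Site F: Site F wins 35–0.
Site G vs Site H: Site G wins 18–17.
Site G vs Site D: Site D wins 25–10.
Site F vs Site H: Site F wins 27–8.
Site F vs Site D: Site D wins 20–15.
Site H vs Site D: Site H wins 18–17.
No candidate beats all others: Site G beats Site H beats Site D beats Site G, a majority cycle.

No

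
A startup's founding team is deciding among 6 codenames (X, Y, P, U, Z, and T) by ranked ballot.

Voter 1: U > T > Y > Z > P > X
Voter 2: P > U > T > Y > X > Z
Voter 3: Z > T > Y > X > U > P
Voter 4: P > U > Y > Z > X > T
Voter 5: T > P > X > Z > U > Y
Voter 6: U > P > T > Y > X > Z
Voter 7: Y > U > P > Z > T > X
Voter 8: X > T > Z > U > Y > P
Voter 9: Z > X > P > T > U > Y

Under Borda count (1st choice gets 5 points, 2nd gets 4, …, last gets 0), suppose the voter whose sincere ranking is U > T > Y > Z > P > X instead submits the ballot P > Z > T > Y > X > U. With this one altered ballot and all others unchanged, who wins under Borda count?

Borda totals with the altered ballot: X 18, Y 18, P 29, U 22, Z 23, T 25.
The switch changes the winner from U to P.

P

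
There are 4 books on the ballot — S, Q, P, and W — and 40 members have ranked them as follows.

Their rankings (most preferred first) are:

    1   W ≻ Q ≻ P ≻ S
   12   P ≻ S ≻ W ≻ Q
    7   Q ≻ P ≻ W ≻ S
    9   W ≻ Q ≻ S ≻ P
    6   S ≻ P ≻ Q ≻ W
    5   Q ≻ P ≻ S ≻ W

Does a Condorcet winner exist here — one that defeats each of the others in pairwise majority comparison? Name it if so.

There is no Condorcet winner

Head-to-head results (40 voters total):
S vs Q: Q wins 22–18.
S vs P: P wins 25–15.
S vs W: S wins 23–17.
Q vs P: Q wins 22–18.
Q vs W: W wins 22–18.
P vs W: P wins 30–10.
No candidate beats all others: S beats W beats Q beats S, a majority cycle.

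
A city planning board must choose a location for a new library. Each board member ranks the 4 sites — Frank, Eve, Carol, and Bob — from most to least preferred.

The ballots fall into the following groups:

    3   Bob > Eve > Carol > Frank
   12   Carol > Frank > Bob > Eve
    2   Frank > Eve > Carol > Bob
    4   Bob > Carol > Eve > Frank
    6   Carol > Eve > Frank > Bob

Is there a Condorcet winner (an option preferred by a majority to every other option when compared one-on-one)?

Head-to-head results (27 voters total):
Frank vs Eve: Frank wins 14–13.
Frank vs Carol: Carol wins 25–2.
Frank vs Bob: Frank wins 20–7.
Eve vs Carol: Carol wins 22–5.
Eve vs Bob: Bob wins 19–8.
Carol vs Bob: Carol wins 20–7.
Carol beats each rival — Frank (25–2), Eve (22–5), Bob (20–7) — so Carol is the Condorcet winner.

Yes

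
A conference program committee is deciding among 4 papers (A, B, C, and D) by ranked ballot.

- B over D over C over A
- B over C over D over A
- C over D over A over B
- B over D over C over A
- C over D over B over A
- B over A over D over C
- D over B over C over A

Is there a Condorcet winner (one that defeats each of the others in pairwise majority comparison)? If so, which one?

B

Head-to-head results (7 voters total):
A vs B: B wins 6–1.
A vs C: C wins 6–1.
A vs D: D wins 6–1.
B vs C: B wins 5–2.
B vs D: B wins 4–3.
C vs D: D wins 4–3.
B beats each rival — A (6–1), C (5–2), D (4–3) — so B is the Condorcet winner.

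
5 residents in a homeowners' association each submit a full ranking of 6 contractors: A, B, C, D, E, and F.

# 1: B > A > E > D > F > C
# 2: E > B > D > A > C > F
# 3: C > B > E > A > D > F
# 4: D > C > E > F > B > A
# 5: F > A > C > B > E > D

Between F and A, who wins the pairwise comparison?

Ballots ranking F above A: 2.
Ballots ranking A above F: 3.
A wins the head-to-head, 3–2.

A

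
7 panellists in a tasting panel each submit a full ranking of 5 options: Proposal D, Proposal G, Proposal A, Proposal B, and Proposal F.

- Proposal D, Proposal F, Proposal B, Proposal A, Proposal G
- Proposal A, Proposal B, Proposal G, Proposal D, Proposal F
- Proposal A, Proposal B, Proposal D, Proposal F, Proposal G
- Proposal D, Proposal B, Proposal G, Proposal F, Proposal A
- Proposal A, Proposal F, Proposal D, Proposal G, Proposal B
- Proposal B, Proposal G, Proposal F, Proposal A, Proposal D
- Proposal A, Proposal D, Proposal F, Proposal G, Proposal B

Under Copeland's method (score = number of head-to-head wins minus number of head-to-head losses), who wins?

Pairwise results:
  Proposal D vs Proposal G: Proposal D wins 5–2.
  Proposal D vs Proposal A: Proposal A wins 5–2.
  Proposal D vs Proposal B: Proposal D wins 4–3.
  Proposal D vs Proposal F: Proposal D wins 5–2.
  Proposal G vs Proposal A: Proposal A wins 5–2.
  Proposal G vs Proposal B: Proposal B wins 5–2.
  Proposal G vs Proposal F: Proposal F wins 4–3.
  Proposal A vs Proposal B: Proposal A wins 4–3.
  Proposal A vs Proposal F: Proposal A wins 4–3.
  Proposal B vs Proposal F: Proposal B wins 4–3.
Copeland scores (wins − losses):
  Proposal D: 3 − 1 = 2
  Proposal G: 0 − 4 = -4
  Proposal A: 4 − 0 = 4
  Proposal B: 2 − 2 = 0
  Proposal F: 1 − 3 = -2
Proposal A has the best Copeland score.

Proposal A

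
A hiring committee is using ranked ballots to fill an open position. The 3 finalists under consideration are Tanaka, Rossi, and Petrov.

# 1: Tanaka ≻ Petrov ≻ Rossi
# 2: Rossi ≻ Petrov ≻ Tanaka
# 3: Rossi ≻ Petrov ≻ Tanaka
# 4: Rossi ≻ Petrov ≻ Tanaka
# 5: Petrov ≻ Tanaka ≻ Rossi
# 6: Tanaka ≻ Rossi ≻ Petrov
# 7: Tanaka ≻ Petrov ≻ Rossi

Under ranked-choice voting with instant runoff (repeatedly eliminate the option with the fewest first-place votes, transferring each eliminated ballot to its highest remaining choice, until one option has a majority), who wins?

Tanaka

Round 1: Tanaka 3, Rossi 3, Petrov 1. Petrov has the fewest and is eliminated.
Round 2: Tanaka 4, Rossi 3. Tanaka has a majority.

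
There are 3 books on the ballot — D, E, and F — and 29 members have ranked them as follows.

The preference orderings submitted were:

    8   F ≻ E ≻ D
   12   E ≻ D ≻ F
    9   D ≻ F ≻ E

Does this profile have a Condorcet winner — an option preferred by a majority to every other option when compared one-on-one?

No

Head-to-head results (29 voters total):
D vs E: E wins 20–9.
D vs F: D wins 21–8.
E vs F: F wins 17–12.
No candidate beats all others: D beats F beats E beats D, a majority cycle.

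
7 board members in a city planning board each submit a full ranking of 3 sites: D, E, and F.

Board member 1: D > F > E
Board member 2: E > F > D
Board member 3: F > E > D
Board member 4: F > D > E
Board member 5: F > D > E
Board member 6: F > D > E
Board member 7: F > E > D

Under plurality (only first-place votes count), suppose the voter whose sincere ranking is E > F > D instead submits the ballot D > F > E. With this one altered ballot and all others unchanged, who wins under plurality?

F

First-place totals with the altered ballot: D 2, E 0, F 5.
The winner is unchanged: still F.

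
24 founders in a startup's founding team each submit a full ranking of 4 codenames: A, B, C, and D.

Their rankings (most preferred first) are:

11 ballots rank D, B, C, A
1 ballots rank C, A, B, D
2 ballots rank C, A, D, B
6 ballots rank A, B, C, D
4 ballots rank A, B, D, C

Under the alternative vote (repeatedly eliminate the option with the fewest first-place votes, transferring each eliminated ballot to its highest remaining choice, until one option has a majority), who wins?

A

Round 1: D 11, A 10, C 3, B 0. B has the fewest and is eliminated.
Round 2: D 11, A 10, C 3. C has the fewest and is eliminated.
Round 3: A 13, D 11. A has a majority.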